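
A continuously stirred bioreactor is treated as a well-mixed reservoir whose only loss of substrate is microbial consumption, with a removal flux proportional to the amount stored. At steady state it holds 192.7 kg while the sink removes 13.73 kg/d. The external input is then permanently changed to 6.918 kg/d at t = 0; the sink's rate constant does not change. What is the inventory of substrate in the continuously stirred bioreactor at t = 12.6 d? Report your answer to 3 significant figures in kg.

Residence time τ = M₀/F₀ = 14.03 d. The eventual steady state is M_∞ = M₀·(F₁/F₀) = 192.7 × 6.918/13.73 = 97.094 kg.
The anomaly ΔM(t) = M(t) − M_∞ decays as ΔM₀·e^(−t/τ) with ΔM₀ = 192.7 − 97.094 = 95.61 kg.
At t = 12.6 d, e^(−t/τ) = e^(−0.8978) = 0.4075, so ΔM = 38.96 kg and M = 97.094 + 38.96 = 136.05 kg.

136 kg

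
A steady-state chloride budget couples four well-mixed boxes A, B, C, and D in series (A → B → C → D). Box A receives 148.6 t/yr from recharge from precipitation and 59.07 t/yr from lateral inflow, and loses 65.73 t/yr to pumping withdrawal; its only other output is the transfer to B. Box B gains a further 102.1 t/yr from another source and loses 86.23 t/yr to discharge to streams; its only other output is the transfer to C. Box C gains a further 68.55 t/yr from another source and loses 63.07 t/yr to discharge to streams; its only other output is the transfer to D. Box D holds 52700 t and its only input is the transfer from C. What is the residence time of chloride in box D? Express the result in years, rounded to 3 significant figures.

Box A: F(A→B) = (148.6 + 59.07) − 65.73 = 141.94 t/yr.
Box B: F(B→C) = (141.94 + 102.1) − 86.23 = 157.81 t/yr.
Box C: F(C→D) = (157.81 + 68.55) − 63.07 = 163.29 t/yr.
Box D throughput = its input = 163.29 t/yr; τ = 52700 / 163.29 = 322.7 yr.

323 yr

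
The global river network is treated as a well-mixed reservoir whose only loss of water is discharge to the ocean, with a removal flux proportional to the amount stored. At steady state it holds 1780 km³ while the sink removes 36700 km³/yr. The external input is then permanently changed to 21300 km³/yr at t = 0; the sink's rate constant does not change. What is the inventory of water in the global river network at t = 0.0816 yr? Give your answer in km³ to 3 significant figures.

1170 km³

τ = M₀/F₀ = 1780/36700 = 0.04850 yr; rate constant k = 1/τ.
New steady state M_∞ = F₁/k = F₁·τ = 21300 × 0.04850 = 1033.1 km³.
M(t) = M_∞ + (M₀ − M_∞)·e^(−t/τ); t/τ = 0.0816/0.04850 = 1.682, so e^(−t/τ) = 0.1859.
M(t) = 1033.1 + 746.9 × 0.1859 = 1171.9 km³.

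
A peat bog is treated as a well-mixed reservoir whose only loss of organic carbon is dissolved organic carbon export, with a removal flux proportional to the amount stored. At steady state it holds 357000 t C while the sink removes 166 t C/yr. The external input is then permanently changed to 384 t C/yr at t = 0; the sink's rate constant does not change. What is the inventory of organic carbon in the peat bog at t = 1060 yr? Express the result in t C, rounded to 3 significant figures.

Residence time τ = M₀/F₀ = 2151 yr. The eventual steady state is M_∞ = M₀·(F₁/F₀) = 357000 × 384/166 = 825830 t C.
The anomaly ΔM(t) = M(t) − M_∞ decays as ΔM₀·e^(−t/τ) with ΔM₀ = 357000 − 825830 = −468800 t C.
At t = 1060 yr, e^(−t/τ) = e^(−0.4929) = 0.6109, so ΔM = −286400 t C and M = 825830 − 286400 = 539440 t C.

539000 t C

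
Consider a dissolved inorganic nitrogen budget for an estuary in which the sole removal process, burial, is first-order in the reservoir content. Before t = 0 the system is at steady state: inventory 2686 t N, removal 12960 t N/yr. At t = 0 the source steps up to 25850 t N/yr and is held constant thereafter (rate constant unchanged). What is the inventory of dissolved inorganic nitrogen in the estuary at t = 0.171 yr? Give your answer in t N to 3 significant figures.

τ = M₀/F₀ = 2686/12960 = 0.2073 yr; rate constant k = 1/τ.
New steady state M_∞ = F₁/k = F₁·τ = 25850 × 0.2073 = 5357.5 t N.
M(t) = M_∞ + (M₀ − M_∞)·e^(−t/τ); t/τ = 0.171/0.2073 = 0.8251, so e^(−t/τ) = 0.4382.
M(t) = 5357.5 − 2671 × 0.4382 = 4186.8 t N.

4190 t N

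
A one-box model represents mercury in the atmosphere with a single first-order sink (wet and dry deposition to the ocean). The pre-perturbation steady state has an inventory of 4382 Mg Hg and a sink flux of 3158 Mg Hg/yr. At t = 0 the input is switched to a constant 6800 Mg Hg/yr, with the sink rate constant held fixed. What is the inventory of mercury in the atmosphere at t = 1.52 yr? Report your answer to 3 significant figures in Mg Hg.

τ = M₀/F₀ = 4382/3158 = 1.388 yr; rate constant k = 1/τ.
New steady state M_∞ = F₁/k = F₁·τ = 6800 × 1.388 = 9435.6 Mg Hg.
M(t) = M_∞ + (M₀ − M_∞)·e^(−t/τ); t/τ = 1.52/1.388 = 1.095, so e^(−t/τ) = 0.3344.
M(t) = 9435.6 − 5054 × 0.3344 = 7745.7 Mg Hg.

7750 Mg Hg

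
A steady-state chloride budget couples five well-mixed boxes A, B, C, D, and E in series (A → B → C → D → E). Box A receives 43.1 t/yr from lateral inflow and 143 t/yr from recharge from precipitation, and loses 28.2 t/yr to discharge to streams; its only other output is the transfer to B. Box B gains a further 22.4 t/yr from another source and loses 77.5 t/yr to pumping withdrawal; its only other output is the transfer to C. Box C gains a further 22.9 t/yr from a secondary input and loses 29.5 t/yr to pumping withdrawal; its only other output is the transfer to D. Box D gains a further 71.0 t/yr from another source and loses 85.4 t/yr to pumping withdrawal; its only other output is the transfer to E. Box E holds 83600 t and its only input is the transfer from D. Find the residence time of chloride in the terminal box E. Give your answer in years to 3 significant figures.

1020 yr

Box A: F(A→B) = (43.1 + 143) − 28.2 = 157.90 t/yr.
Box B: F(B→C) = (157.90 + 22.4) − 77.5 = 102.80 t/yr.
Box C: F(C→D) = (102.80 + 22.9) − 29.5 = 96.200 t/yr.
Box D: F(D→E) = (96.200 + 71.0) − 85.4 = 81.800 t/yr.
Box E throughput = its input = 81.800 t/yr; τ = 83600 / 81.800 = 1022 yr.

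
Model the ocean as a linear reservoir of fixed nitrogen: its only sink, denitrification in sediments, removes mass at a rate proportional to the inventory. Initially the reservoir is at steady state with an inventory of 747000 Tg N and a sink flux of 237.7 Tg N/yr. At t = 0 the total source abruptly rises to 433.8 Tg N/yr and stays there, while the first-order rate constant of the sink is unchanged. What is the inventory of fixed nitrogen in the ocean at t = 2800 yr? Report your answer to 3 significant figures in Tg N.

1.11×10^6 Tg N

Residence time τ = M₀/F₀ = 3143 yr. The eventual steady state is M_∞ = M₀·(F₁/F₀) = 747000 × 433.8/237.7 = 1.3633×10^6 Tg N.
The anomaly ΔM(t) = M(t) − M_∞ decays as ΔM₀·e^(−t/τ) with ΔM₀ = 747000 − 1.3633×10^6 = −616300 Tg N.
At t = 2800 yr, e^(−t/τ) = e^(−0.8910) = 0.4103, so ΔM = −252800 Tg N and M = 1.3633×10^6 − 252800 = 1.1104×10^6 Tg N.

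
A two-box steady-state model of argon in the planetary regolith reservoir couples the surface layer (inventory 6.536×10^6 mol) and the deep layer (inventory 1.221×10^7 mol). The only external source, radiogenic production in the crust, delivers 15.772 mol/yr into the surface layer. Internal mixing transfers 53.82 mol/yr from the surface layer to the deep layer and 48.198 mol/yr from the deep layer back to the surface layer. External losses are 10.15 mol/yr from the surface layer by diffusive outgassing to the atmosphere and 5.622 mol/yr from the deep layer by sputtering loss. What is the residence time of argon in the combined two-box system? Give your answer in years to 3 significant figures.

1.19×10^6 yr

Residence time in the combined system uses the total inventory and the total *external* removal — internal exchanges between the two boxes cancel.
M_total = 6.536×10^6 + 1.221×10^7 = 1.8746×10^7 mol.
ΣF_external_out = 10.15 + 5.622 = 15.772 mol/yr.
τ = M_total / ΣF_ext = 1.8746×10^7 / 15.772 = 1.189×10^6 yr.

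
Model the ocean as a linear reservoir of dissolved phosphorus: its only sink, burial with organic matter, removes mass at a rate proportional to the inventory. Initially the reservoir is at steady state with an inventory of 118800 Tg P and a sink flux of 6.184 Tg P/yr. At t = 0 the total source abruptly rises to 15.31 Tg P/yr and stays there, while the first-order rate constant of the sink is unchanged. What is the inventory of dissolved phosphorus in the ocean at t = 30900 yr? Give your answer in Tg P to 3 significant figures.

259000 Tg P

Residence time τ = M₀/F₀ = 19210 yr. The eventual steady state is M_∞ = M₀·(F₁/F₀) = 118800 × 15.31/6.184 = 294120 Tg P.
The anomaly ΔM(t) = M(t) − M_∞ decays as ΔM₀·e^(−t/τ) with ΔM₀ = 118800 − 294120 = −175300 Tg P.
At t = 30900 yr, e^(−t/τ) = e^(−1.608) = 0.2002, so ΔM = −35100 Tg P and M = 294120 − 35100 = 259020 Tg P.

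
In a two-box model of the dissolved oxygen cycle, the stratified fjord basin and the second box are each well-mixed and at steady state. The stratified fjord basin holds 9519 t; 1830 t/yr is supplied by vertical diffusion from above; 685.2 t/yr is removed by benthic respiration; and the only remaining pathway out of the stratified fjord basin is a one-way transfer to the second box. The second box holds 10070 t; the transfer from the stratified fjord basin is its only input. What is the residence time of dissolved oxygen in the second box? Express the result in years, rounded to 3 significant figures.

Balance the stratified fjord basin: ΣF_in = 1830.0 t/yr.
Transfer to the second box = ΣF_in − (685.2) = 1144.8 t/yr.
At steady state the output of the second box equals its input, 1144.8 t/yr.
τ = M / F = 10070 / 1144.8 = 8.796 yr.

8.80 yr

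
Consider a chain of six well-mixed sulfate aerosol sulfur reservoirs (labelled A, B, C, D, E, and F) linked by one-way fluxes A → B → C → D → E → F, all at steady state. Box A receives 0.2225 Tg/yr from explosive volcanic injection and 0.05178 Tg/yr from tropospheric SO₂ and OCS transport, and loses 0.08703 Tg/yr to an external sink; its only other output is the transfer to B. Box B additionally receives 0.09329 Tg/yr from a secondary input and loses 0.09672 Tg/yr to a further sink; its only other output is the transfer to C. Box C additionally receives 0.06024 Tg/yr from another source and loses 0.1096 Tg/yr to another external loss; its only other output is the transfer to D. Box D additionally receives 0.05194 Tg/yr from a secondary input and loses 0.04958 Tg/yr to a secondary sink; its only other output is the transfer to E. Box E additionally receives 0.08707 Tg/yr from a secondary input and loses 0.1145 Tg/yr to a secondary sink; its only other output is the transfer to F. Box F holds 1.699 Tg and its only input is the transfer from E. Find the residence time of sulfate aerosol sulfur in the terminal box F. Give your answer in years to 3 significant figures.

15.5 yr

Box A: F(A→B) = (0.2225 + 0.05178) − 0.08703 = 0.18725 Tg/yr.
Box B: F(B→C) = (0.18725 + 0.09329) − 0.09672 = 0.18382 Tg/yr.
Box C: F(C→D) = (0.18382 + 0.06024) − 0.1096 = 0.13446 Tg/yr.
Box D: F(D→E) = (0.13446 + 0.05194) − 0.04958 = 0.13682 Tg/yr.
Box E: F(E→F) = (0.13682 + 0.08707) − 0.1145 = 0.10939 Tg/yr.
Box F throughput = its input = 0.10939 Tg/yr; τ = 1.699 / 0.10939 = 15.53 yr.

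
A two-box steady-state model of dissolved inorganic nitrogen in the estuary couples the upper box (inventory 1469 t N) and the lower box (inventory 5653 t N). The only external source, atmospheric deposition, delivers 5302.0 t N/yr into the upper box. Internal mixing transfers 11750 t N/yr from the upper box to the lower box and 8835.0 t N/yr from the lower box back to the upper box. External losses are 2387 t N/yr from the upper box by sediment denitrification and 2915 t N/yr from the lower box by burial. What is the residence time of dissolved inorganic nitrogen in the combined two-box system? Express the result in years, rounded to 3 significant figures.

Residence time in the combined system uses the total inventory and the total *external* removal — internal exchanges between the two boxes cancel.
M_total = 1469 + 5653 = 7122.0 t N.
ΣF_external_out = 2387 + 2915 = 5302.0 t N/yr.
τ = M_total / ΣF_ext = 7122.0 / 5302.0 = 1.343 yr.

1.34 yr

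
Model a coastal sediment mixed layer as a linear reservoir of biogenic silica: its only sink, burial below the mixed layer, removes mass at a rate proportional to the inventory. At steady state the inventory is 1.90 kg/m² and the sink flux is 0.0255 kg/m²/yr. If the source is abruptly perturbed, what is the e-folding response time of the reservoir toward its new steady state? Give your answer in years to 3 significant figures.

74.5 yr

For a linear reservoir the response time equals the residence time τ = M/F.
τ = 1.90 / 0.0255 = 74.51 yr.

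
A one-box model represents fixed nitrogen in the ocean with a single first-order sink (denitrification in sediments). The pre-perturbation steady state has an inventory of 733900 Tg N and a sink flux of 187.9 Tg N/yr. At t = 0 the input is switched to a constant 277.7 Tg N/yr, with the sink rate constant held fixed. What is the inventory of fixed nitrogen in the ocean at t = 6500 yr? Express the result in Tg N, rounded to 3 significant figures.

The sink rate constant is k = F₀/M₀ = 187.9/733900 = 0.0002560 yr⁻¹.
Solving dM/dt = F₁ − kM with M(0) = M₀ gives M(t) = F₁/k + (M₀ − F₁/k)·e^(−kt).
F₁/k = 277.7/0.0002560 = 1.0846×10^6 Tg N; kt = 0.0002560 × 6500 = 1.664, e^(−kt) = 0.1893.
M(6500) = 1.0846×10^6 + (733900 − 1.0846×10^6) × 0.1893 = 1.0846×10^6 − 66410 = 1.0182×10^6 Tg N.

1.02×10^6 Tg N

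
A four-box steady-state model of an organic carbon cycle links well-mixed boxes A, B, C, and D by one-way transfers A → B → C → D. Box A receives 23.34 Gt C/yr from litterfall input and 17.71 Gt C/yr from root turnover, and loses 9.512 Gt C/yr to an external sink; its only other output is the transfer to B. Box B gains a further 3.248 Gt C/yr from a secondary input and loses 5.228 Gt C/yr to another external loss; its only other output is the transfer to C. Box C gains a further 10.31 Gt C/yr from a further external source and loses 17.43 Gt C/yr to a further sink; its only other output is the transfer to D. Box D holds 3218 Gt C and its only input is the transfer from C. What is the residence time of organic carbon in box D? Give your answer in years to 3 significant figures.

Box A: F(A→B) = (23.34 + 17.71) − 9.512 = 31.538 Gt C/yr.
Box B: F(B→C) = (31.538 + 3.248) − 5.228 = 29.558 Gt C/yr.
Box C: F(C→D) = (29.558 + 10.31) − 17.43 = 22.438 Gt C/yr.
Box D throughput = its input = 22.438 Gt C/yr; τ = 3218 / 22.438 = 143.4 yr.

143 yr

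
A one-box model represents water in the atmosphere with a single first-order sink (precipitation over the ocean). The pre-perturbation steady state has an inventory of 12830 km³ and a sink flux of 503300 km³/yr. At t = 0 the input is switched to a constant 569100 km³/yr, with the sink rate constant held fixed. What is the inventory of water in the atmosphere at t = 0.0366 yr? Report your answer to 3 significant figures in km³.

The sink rate constant is k = F₀/M₀ = 503300/12830 = 39.23 yr⁻¹.
Solving dM/dt = F₁ − kM with M(0) = M₀ gives M(t) = F₁/k + (M₀ − F₁/k)·e^(−kt).
F₁/k = 569100/39.23 = 14507 km³; kt = 39.23 × 0.0366 = 1.436, e^(−kt) = 0.2379.
M(0.0366) = 14507 + (12830 − 14507) × 0.2379 = 14507 − 399.1 = 14108 km³.

14100 km³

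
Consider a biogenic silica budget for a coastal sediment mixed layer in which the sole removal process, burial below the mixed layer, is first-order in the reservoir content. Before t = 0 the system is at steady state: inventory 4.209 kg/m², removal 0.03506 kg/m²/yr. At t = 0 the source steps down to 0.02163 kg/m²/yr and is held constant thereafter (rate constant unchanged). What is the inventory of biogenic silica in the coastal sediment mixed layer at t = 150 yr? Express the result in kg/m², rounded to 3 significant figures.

τ = M₀/F₀ = 4.209/0.03506 = 120.1 yr; rate constant k = 1/τ.
New steady state M_∞ = F₁/k = F₁·τ = 0.02163 × 120.1 = 2.5967 kg/m².
M(t) = M_∞ + (M₀ − M_∞)·e^(−t/τ); t/τ = 150/120.1 = 1.249, so e^(−t/τ) = 0.2867.
M(t) = 2.5967 + 1.612 × 0.2867 = 3.0589 kg/m².

3.06 kg/m²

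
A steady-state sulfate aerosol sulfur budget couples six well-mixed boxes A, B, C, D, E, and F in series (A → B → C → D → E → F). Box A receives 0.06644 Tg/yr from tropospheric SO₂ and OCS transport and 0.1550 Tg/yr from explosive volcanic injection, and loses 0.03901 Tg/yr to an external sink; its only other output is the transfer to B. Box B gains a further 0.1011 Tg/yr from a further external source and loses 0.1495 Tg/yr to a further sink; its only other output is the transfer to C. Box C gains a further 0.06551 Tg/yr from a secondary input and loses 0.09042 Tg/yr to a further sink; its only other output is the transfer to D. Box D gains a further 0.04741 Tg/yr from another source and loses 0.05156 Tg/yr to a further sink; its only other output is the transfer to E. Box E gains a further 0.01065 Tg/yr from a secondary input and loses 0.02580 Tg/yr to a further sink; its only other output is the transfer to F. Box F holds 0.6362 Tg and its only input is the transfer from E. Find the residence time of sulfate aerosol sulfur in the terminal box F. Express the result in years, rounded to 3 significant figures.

7.08 yr

Box A: F(A→B) = (0.06644 + 0.1550) − 0.03901 = 0.18243 Tg/yr.
Box B: F(B→C) = (0.18243 + 0.1011) − 0.1495 = 0.13403 Tg/yr.
Box C: F(C→D) = (0.13403 + 0.06551) − 0.09042 = 0.10912 Tg/yr.
Box D: F(D→E) = (0.10912 + 0.04741) − 0.05156 = 0.10497 Tg/yr.
Box E: F(E→F) = (0.10497 + 0.01065) − 0.02580 = 0.089820 Tg/yr.
Box F throughput = its input = 0.089820 Tg/yr; τ = 0.6362 / 0.089820 = 7.083 yr.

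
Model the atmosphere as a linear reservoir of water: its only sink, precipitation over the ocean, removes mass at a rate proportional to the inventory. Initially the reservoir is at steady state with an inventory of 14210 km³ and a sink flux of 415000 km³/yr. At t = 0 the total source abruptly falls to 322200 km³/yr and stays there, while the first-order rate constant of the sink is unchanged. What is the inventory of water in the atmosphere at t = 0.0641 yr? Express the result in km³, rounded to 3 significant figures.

The sink rate constant is k = F₀/M₀ = 415000/14210 = 29.20 yr⁻¹.
Solving dM/dt = F₁ − kM with M(0) = M₀ gives M(t) = F₁/k + (M₀ − F₁/k)·e^(−kt).
F₁/k = 322200/29.20 = 11032 km³; kt = 29.20 × 0.0641 = 1.872, e^(−kt) = 0.1538.
M(0.0641) = 11032 + (14210 − 11032) × 0.1538 = 11032 + 488.7 = 11521 km³.

11500 km³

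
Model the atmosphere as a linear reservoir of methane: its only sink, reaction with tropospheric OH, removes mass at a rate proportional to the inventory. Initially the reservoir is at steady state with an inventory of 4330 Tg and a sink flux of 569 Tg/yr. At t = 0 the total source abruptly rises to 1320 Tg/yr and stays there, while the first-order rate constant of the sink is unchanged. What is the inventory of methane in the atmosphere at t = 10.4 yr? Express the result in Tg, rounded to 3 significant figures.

τ = M₀/F₀ = 4330/569 = 7.610 yr; rate constant k = 1/τ.
New steady state M_∞ = F₁/k = F₁·τ = 1320 × 7.610 = 10045 Tg.
M(t) = M_∞ + (M₀ − M_∞)·e^(−t/τ); t/τ = 10.4/7.610 = 1.367, so e^(−t/τ) = 0.2550.
M(t) = 10045 − 5715 × 0.2550 = 8587.9 Tg.

8590 Tg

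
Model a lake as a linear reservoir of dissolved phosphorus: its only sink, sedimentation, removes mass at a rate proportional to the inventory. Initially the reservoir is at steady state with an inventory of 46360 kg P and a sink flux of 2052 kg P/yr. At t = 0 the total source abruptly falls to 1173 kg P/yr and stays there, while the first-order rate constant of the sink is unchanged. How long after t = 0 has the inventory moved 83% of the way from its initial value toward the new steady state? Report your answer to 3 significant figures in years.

40.0 yr

τ = M₀/F₀ = 46360/2052 = 22.59 yr.
The remaining gap fraction is e^(−t/τ); 83% covered ⇒ e^(−t/τ) = 0.170.
t = −τ ln(0.170) = 22.59 × 1.772 = 40.03 yr.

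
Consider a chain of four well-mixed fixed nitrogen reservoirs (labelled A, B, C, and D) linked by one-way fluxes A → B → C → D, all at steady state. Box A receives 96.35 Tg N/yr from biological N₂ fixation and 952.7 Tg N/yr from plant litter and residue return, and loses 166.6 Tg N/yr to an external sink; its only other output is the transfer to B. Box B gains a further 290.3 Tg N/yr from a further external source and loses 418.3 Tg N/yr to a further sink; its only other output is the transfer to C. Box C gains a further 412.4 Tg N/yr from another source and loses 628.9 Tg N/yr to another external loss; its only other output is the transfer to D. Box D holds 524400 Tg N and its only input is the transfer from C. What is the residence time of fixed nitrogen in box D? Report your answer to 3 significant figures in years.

975 yr

Box A: F(A→B) = (96.35 + 952.7) − 166.6 = 882.45 Tg N/yr.
Box B: F(B→C) = (882.45 + 290.3) − 418.3 = 754.45 Tg N/yr.
Box C: F(C→D) = (754.45 + 412.4) − 628.9 = 537.95 Tg N/yr.
Box D throughput = its input = 537.95 Tg N/yr; τ = 524400 / 537.95 = 974.8 yr.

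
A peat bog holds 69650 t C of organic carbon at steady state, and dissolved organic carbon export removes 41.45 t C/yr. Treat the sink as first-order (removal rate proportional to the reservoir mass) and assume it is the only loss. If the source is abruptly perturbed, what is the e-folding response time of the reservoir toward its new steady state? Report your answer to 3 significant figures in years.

1680 yr

For a linear reservoir the response time equals the residence time τ = M/F.
τ = 69650 / 41.45 = 1680 yr.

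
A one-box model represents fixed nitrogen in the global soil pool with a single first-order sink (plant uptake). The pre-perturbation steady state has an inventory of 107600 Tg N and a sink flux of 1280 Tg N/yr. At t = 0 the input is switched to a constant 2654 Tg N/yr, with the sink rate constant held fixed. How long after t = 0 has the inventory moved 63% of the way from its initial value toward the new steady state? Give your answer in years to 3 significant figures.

83.6 yr

τ = M₀/F₀ = 107600/1280 = 84.06 yr.
The remaining gap fraction is e^(−t/τ); 63% covered ⇒ e^(−t/τ) = 0.370.
t = −τ ln(0.370) = 84.06 × 0.9943 = 83.58 yr.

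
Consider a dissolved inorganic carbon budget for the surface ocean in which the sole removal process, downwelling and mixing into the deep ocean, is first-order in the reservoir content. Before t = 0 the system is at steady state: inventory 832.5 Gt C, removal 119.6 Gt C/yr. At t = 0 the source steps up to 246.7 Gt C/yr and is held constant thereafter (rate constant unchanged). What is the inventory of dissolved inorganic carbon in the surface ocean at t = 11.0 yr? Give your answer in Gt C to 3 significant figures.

The sink rate constant is k = F₀/M₀ = 119.6/832.5 = 0.1437 yr⁻¹.
Solving dM/dt = F₁ − kM with M(0) = M₀ gives M(t) = F₁/k + (M₀ − F₁/k)·e^(−kt).
F₁/k = 246.7/0.1437 = 1717.2 Gt C; kt = 0.1437 × 11.0 = 1.580, e^(−kt) = 0.2059.
M(11.0) = 1717.2 + (832.5 − 1717.2) × 0.2059 = 1717.2 − 182.2 = 1535.0 Gt C.

1540 Gt C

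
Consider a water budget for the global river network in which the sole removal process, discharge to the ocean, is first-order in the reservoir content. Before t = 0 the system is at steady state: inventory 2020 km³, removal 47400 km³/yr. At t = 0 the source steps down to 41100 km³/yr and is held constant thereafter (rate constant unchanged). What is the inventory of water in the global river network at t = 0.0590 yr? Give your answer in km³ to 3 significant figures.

1820 km³

The sink rate constant is k = F₀/M₀ = 47400/2020 = 23.47 yr⁻¹.
Solving dM/dt = F₁ − kM with M(0) = M₀ gives M(t) = F₁/k + (M₀ − F₁/k)·e^(−kt).
F₁/k = 41100/23.47 = 1751.5 km³; kt = 23.47 × 0.0590 = 1.384, e^(−kt) = 0.2505.
M(0.0590) = 1751.5 + (2020 − 1751.5) × 0.2505 = 1751.5 + 67.24 = 1818.8 km³.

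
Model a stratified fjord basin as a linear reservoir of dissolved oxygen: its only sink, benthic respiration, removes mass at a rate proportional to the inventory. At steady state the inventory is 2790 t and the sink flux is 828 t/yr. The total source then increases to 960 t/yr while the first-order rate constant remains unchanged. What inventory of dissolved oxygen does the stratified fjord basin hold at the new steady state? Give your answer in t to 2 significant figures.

3200 t

Rate constant k = F/M = 828 / 2790 = 0.2968 yr⁻¹.
At the new steady state, source = k·M_new ⇒ M_new = 960 / 0.2968 = 3235 t.
(Equivalently M_new = M × F_new/F_old = 2790 × 960/828.)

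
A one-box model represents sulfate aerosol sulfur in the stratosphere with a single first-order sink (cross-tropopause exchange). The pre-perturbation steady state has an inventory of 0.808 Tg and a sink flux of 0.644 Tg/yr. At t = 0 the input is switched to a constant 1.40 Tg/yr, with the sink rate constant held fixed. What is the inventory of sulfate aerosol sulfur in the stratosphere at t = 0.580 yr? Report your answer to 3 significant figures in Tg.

1.16 Tg

Residence time τ = M₀/F₀ = 1.255 yr. The eventual steady state is M_∞ = M₀·(F₁/F₀) = 0.808 × 1.40/0.644 = 1.7565 Tg.
The anomaly ΔM(t) = M(t) − M_∞ decays as ΔM₀·e^(−t/τ) with ΔM₀ = 0.808 − 1.7565 = −0.9485 Tg.
At t = 0.580 yr, e^(−t/τ) = e^(−0.4623) = 0.6298, so ΔM = −0.5974 Tg and M = 1.7565 − 0.5974 = 1.1591 Tg.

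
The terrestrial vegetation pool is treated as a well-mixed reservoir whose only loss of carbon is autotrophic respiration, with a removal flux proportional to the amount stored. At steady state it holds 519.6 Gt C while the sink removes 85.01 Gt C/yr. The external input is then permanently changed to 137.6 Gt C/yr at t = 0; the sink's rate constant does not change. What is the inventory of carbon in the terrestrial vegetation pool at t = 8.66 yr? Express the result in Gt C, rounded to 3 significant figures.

Residence time τ = M₀/F₀ = 6.112 yr. The eventual steady state is M_∞ = M₀·(F₁/F₀) = 519.6 × 137.6/85.01 = 841.04 Gt C.
The anomaly ΔM(t) = M(t) − M_∞ decays as ΔM₀·e^(−t/τ) with ΔM₀ = 519.6 − 841.04 = −321.4 Gt C.
At t = 8.66 yr, e^(−t/τ) = e^(−1.417) = 0.2425, so ΔM = −77.94 Gt C and M = 841.04 − 77.94 = 763.10 Gt C.

763 Gt C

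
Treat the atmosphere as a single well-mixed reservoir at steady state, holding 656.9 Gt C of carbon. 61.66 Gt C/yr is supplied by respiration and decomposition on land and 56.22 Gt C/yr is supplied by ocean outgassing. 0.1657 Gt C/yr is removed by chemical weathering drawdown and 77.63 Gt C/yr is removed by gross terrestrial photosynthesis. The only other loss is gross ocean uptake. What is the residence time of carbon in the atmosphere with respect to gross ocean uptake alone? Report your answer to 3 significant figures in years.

At steady state ΣF_in = ΣF_out.
ΣF_in = 61.66 + 56.22 = 117.88 Gt C/yr.
Gross ocean uptake flux = ΣF_in − (0.1657 + 77.63) = 117.88 − 77.80 = 40.08 Gt C/yr.
τ = M / F = 656.9 / 40.08 = 16.39 yr.

16.4 yr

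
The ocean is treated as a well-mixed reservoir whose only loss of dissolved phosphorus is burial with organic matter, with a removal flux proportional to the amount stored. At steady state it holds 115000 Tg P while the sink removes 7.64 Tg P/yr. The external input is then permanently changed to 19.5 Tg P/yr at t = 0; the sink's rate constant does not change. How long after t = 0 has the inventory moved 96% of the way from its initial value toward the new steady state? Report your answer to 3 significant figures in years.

48500 yr

τ = M₀/F₀ = 115000/7.64 = 15050 yr.
The remaining gap fraction is e^(−t/τ); 96% covered ⇒ e^(−t/τ) = 0.0400.
t = −τ ln(0.0400) = 15050 × 3.219 = 48450 yr.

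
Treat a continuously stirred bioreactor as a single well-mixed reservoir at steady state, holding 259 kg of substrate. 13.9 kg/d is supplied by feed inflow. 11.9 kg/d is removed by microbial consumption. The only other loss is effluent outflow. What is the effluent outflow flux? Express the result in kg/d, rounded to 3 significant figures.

2.00 kg/d

At steady state ΣF_in = ΣF_out.
ΣF_in = 13.900 kg/d.
Effluent outflow flux = ΣF_in − (11.9) = 13.900 − 11.90 = 2.000 kg/d.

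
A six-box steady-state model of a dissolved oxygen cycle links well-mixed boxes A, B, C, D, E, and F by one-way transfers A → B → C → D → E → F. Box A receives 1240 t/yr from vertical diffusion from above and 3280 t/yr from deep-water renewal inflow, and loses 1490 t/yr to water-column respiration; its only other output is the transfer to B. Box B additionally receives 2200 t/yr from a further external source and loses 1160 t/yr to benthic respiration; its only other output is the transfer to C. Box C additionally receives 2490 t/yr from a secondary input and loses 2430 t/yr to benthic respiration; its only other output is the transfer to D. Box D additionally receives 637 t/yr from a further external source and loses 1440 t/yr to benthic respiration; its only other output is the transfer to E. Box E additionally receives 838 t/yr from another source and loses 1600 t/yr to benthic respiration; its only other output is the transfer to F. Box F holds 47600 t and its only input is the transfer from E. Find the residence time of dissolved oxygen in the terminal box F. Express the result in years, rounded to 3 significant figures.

18.6 yr

Box A: F(A→B) = (1240 + 3280) − 1490 = 3030.0 t/yr.
Box B: F(B→C) = (3030.0 + 2200) − 1160 = 4070.0 t/yr.
Box C: F(C→D) = (4070.0 + 2490) − 2430 = 4130.0 t/yr.
Box D: F(D→E) = (4130.0 + 637) − 1440 = 3327.0 t/yr.
Box E: F(E→F) = (3327.0 + 838) − 1600 = 2565.0 t/yr.
Box F throughput = its input = 2565.0 t/yr; τ = 47600 / 2565.0 = 18.56 yr.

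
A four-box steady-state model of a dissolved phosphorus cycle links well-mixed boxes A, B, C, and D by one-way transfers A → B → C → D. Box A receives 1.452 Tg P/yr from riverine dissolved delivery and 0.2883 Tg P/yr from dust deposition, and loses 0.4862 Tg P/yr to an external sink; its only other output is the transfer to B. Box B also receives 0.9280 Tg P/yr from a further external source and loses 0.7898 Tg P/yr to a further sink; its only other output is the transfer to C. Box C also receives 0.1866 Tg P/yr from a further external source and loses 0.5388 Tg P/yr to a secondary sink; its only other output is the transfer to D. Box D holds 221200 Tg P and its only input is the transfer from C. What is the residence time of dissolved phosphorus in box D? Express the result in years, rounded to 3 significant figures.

213000 yr

Box A: F(A→B) = (1.452 + 0.2883) − 0.4862 = 1.2541 Tg P/yr.
Box B: F(B→C) = (1.2541 + 0.9280) − 0.7898 = 1.3923 Tg P/yr.
Box C: F(C→D) = (1.3923 + 0.1866) − 0.5388 = 1.0401 Tg P/yr.
Box D throughput = its input = 1.0401 Tg P/yr; τ = 221200 / 1.0401 = 212700 yr.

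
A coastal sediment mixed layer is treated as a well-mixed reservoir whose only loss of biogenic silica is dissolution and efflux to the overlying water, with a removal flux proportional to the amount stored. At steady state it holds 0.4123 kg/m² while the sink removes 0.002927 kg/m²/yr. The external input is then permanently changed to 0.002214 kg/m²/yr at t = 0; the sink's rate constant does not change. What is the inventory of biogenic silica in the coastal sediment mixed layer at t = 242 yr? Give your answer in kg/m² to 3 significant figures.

The sink rate constant is k = F₀/M₀ = 0.002927/0.4123 = 0.007099 yr⁻¹.
Solving dM/dt = F₁ − kM with M(0) = M₀ gives M(t) = F₁/k + (M₀ − F₁/k)·e^(−kt).
F₁/k = 0.002214/0.007099 = 0.31187 kg/m²; kt = 0.007099 × 242 = 1.718, e^(−kt) = 0.1794.
M(242) = 0.31187 + (0.4123 − 0.31187) × 0.1794 = 0.31187 + 0.01802 = 0.32989 kg/m².

0.330 kg/m²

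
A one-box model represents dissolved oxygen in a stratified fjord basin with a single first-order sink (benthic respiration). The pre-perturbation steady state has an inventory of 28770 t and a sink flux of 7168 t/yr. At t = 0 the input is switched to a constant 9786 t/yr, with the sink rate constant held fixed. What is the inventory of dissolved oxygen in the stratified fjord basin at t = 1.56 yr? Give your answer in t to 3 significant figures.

32200 t

The sink rate constant is k = F₀/M₀ = 7168/28770 = 0.2491 yr⁻¹.
Solving dM/dt = F₁ − kM with M(0) = M₀ gives M(t) = F₁/k + (M₀ − F₁/k)·e^(−kt).
F₁/k = 9786/0.2491 = 39278 t; kt = 0.2491 × 1.56 = 0.3887, e^(−kt) = 0.6780.
M(1.56) = 39278 + (28770 − 39278) × 0.6780 = 39278 − 7124 = 32154 t.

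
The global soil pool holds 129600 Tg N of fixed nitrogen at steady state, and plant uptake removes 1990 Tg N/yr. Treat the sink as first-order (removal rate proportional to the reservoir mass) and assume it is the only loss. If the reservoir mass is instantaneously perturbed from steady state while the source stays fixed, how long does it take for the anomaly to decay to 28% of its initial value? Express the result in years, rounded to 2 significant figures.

83 yr

For a linear reservoir the anomaly decays as exp(−t/τ) with τ = M/F = 129600/1990 = 65.13 yr.
exp(−t/τ) = 0.28 ⇒ t = −τ ln(0.28) = 65.13 × 1.273 = 82.90 yr.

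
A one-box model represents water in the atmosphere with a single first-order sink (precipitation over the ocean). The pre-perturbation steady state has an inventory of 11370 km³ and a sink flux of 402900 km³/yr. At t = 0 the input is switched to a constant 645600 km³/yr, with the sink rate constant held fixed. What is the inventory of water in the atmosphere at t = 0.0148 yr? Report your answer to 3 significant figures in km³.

14200 km³

The sink rate constant is k = F₀/M₀ = 402900/11370 = 35.44 yr⁻¹.
Solving dM/dt = F₁ − kM with M(0) = M₀ gives M(t) = F₁/k + (M₀ − F₁/k)·e^(−kt).
F₁/k = 645600/35.44 = 18219 km³; kt = 35.44 × 0.0148 = 0.5244, e^(−kt) = 0.5919.
M(0.0148) = 18219 + (11370 − 18219) × 0.5919 = 18219 − 4054 = 14165 km³.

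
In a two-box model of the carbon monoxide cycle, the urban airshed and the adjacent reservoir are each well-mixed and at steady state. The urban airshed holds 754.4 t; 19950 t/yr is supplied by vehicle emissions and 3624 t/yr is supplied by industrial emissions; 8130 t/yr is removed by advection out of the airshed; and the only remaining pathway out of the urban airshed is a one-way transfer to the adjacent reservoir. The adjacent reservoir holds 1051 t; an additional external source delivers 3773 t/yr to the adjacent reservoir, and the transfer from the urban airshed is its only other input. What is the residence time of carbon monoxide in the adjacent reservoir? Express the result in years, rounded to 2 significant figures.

0.055 yr

Balance the urban airshed: ΣF_in = 19950 + 3624 = 23574 t/yr.
Transfer to the adjacent reservoir = ΣF_in − (8130) = 15444 t/yr.
Total input to the adjacent reservoir = 15444 + 3773 = 19217 t/yr; at steady state this equals its total output.
τ = M / F = 1051 / 19217 = 0.05469 yr.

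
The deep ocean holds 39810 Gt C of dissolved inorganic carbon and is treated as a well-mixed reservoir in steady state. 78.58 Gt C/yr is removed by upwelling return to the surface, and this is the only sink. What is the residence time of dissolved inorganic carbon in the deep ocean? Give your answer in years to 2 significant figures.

τ = M / F = 39810 / 78.58 = 506.6 yr.

510 yr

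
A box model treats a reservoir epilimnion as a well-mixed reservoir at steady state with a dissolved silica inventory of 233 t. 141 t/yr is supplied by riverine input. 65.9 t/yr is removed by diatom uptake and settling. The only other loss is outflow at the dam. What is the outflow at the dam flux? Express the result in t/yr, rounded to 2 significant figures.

At steady state ΣF_in = ΣF_out.
ΣF_in = 141.00 t/yr.
Outflow at the dam flux = ΣF_in − (65.9) = 141.00 − 65.90 = 75.10 t/yr.

75 t/yr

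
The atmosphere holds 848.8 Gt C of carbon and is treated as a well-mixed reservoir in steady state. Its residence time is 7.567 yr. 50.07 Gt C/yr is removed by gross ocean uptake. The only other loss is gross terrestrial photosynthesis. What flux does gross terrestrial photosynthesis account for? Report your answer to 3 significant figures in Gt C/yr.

62.1 Gt C/yr

Total removal F = M/τ = 848.8 / 7.567 = 112.2 Gt C/yr.
Gross terrestrial photosynthesis = F − (50.07) = 112.2 − 50.07 = 62.10 Gt C/yr.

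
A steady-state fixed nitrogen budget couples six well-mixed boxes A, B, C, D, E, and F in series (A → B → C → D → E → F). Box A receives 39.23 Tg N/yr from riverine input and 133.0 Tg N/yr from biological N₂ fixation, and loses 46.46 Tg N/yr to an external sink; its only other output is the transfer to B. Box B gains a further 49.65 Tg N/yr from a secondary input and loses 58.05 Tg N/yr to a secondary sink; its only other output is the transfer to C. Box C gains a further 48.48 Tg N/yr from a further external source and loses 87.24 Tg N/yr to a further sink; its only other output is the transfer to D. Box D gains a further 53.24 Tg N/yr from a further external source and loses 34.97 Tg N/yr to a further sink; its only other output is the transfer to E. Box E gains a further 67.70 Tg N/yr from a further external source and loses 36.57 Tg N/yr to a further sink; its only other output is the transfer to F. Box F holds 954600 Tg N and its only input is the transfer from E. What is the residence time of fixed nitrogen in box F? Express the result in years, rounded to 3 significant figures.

Box A: F(A→B) = (39.23 + 133.0) − 46.46 = 125.77 Tg N/yr.
Box B: F(B→C) = (125.77 + 49.65) − 58.05 = 117.37 Tg N/yr.
Box C: F(C→D) = (117.37 + 48.48) − 87.24 = 78.610 Tg N/yr.
Box D: F(D→E) = (78.610 + 53.24) − 34.97 = 96.880 Tg N/yr.
Box E: F(E→F) = (96.880 + 67.70) − 36.57 = 128.01 Tg N/yr.
Box F throughput = its input = 128.01 Tg N/yr; τ = 954600 / 128.01 = 7457 yr.

7460 yr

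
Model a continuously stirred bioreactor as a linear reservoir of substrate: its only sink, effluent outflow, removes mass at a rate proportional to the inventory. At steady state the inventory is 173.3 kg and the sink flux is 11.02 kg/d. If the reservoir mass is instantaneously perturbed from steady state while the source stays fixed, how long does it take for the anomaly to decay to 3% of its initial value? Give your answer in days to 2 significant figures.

55 d

For a linear reservoir the anomaly decays as exp(−t/τ) with τ = M/F = 173.3/11.02 = 15.73 d.
exp(−t/τ) = 0.03 ⇒ t = −τ ln(0.03) = 15.73 × 3.507 = 55.14 d.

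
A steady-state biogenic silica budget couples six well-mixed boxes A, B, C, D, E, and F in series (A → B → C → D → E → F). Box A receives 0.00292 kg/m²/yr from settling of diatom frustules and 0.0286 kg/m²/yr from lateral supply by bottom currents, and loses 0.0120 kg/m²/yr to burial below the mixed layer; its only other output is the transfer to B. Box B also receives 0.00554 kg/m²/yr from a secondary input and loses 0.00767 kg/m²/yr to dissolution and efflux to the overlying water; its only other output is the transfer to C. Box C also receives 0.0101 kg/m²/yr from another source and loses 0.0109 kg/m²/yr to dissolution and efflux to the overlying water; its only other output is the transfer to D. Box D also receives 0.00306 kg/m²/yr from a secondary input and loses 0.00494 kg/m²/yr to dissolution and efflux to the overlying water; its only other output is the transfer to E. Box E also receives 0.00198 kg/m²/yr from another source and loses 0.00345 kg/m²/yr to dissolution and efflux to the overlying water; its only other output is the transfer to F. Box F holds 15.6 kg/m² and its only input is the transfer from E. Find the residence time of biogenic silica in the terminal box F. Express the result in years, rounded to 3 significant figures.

1180 yr

Box A: F(A→B) = (0.00292 + 0.0286) − 0.0120 = 0.019520 kg/m²/yr.
Box B: F(B→C) = (0.019520 + 0.00554) − 0.00767 = 0.017390 kg/m²/yr.
Box C: F(C→D) = (0.017390 + 0.0101) − 0.0109 = 0.016590 kg/m²/yr.
Box D: F(D→E) = (0.016590 + 0.00306) − 0.00494 = 0.014710 kg/m²/yr.
Box E: F(E→F) = (0.014710 + 0.00198) − 0.00345 = 0.013240 kg/m²/yr.
Box F throughput = its input = 0.013240 kg/m²/yr; τ = 15.6 / 0.013240 = 1178 yr.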